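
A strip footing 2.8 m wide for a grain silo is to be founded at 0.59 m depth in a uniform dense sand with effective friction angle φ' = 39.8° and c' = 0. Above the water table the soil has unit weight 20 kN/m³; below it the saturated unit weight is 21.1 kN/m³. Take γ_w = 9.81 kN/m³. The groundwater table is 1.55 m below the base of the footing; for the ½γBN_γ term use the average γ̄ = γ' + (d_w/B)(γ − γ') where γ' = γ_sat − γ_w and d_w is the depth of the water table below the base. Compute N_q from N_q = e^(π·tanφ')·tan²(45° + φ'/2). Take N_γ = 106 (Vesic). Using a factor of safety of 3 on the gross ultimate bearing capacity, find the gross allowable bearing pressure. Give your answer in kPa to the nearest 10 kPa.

q_all ≈ 1040 kPa

N_q = e^(π·tan39.8°)·tan²(64.9°) = 62.44.
q = γ·D_f = 20 × 0.59 = 11.8 kPa.
γ' = 11.29 kN/m³; averaging over the depth B below the base, γ̄ = γ' + (d_w/B)(γ − γ') = 16.112 kN/m³.
q·N_q = 11.8 × 62.439 = 736.78 kPa
0.5·γ·B·N_γ = 0.5 × 16.112 × 2.8 × 106 = 2391 kPa
q_ult = 736.78 + 2391 = 3127.7 kPa.
q_all = 3127.7 / 3 = 1042.6 kPa.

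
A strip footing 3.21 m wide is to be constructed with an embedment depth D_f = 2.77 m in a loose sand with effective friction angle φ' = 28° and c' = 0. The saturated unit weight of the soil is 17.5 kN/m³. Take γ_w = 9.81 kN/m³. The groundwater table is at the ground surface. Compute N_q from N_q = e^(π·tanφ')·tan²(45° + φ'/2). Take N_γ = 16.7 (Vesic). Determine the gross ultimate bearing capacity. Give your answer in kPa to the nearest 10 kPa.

q_ult ≈ 520 kPa

tan28° = 0.5317, so N_q = e^(π×0.5317)·tan²(59°) = 5.314 × 2.77 = 14.72.
With the water table at the surface the whole profile is submerged: γ' = 17.5 − 9.81 = 7.69 kN/m³, so q = γ'·D_f = 21.301 kPa; the same γ' applies in the ½γBN_γ term.
q_ult = q·N_q + 0.5·γ·B·N_γ
     = 21.301 × 14.72 + 0.5 × 7.69 × 3.21 × 16.7
     = 313.55 + 206.12 = 519.67 kPa.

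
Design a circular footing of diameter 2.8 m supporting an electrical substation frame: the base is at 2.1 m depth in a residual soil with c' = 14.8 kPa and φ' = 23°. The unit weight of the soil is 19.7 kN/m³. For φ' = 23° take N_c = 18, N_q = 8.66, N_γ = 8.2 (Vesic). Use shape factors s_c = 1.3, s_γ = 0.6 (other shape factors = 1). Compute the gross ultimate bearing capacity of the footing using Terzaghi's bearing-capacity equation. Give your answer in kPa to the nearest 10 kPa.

q = γ·D_f = 19.7 × 2.1 = 41.37 kPa.
c·N_c·s_c = 14.8 × 18 × 1.3 = 346.32 kPa
q·N_q = 41.37 × 8.66 = 358.26 kPa
0.5·γ·B·N_γ·s_γ = 0.5 × 19.7 × 2.8 × 8.2 × 0.6 = 135.69 kPa
q_ult = 346.32 + 358.26 + 135.69 = 840.28 kPa.

q_ult ≈ 840 kPa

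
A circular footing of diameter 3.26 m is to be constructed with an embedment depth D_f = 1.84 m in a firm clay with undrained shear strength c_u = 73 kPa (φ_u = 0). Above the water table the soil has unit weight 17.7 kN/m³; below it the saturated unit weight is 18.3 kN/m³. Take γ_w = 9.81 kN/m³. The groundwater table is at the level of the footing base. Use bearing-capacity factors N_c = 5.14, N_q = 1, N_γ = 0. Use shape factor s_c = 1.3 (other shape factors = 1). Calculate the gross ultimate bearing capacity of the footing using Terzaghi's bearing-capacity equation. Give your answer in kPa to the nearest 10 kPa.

Overburden at base level: q = 17.7 × 1.84 = 32.568 kPa.
Cohesion term c·N_c·s_c = 73 × 5.14 × 1.3 = 487.79 kPa; surcharge term q·N_q = 32.568 × 1 = 32.568 kPa.
q_ult = 487.79 + 32.568 = 520.35 kPa.

q_ult ≈ 520 kPa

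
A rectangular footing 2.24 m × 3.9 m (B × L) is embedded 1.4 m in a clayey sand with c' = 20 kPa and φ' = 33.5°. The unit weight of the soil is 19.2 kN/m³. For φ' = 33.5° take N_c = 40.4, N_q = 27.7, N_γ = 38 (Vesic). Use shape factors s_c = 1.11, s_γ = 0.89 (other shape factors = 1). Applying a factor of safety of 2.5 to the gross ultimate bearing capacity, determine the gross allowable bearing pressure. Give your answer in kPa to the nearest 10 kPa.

q_all ≈ 950 kPa

Overburden at base level: q = 19.2 × 1.4 = 26.88 kPa.
Cohesion term c·N_c·s_c = 20 × 40.4 × 1.11 = 896.88 kPa; surcharge term q·N_q = 26.88 × 27.7 = 744.58 kPa; self-weight term 0.5·γ·B·N_γ·s_γ = 0.5 × 19.2 × 2.24 × 38 × 0.89 = 727.27 kPa.
q_ult = 896.88 + 744.58 + 727.27 = 2368.7 kPa.
q_all = q_ult / FS = 2368.7 / 2.5 = 947.49 kPa.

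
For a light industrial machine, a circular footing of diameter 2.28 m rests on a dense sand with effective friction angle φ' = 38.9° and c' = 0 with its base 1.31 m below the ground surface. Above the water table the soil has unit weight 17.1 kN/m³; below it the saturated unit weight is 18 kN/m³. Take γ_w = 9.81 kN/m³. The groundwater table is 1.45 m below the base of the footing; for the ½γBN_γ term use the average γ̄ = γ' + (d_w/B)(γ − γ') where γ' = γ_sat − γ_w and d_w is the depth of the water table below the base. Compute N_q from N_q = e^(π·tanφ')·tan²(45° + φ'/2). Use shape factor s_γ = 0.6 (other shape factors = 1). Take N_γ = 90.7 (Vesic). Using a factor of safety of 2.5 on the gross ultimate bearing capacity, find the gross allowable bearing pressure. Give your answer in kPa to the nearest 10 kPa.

q_all ≈ 840 kPa

N_q = e^(π·tan38.9°)·tan²(64.45°) = 55.2.
Effective surcharge at the founding depth q = γ·D_f = 17.1 × 1.31 = 22.401 kPa.
With d_w = 1.45 m < B, γ̄ = 8.19 + (1.45/2.28) × (17.1 − 8.19) = 13.856 kN/m³.
q_ult = q·N_q + 0.5·γ·B·N_γ·s_γ
     = 22.401 × 55.204 + 0.5 × 13.856 × 2.28 × 90.7 × 0.6
     = 1236.6 + 859.64 = 2096.3 kPa.
q_all = 2096.3 / 2.5 = 838.51 kPa.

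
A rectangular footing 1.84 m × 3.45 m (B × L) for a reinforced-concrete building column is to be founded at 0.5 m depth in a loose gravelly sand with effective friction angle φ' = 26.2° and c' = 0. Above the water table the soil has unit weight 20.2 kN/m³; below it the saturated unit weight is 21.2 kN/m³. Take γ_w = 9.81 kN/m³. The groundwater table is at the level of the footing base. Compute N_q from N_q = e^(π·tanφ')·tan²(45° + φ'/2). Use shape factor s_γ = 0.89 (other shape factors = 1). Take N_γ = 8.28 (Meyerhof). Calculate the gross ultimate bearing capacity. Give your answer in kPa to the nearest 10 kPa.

q_ult ≈ 200 kPa

tan26.2° = 0.4921, so N_q = e^(π×0.4921)·tan²(58.1°) = 4.692 × 2.581 = 12.11.
q = γ·D_f = 20.2 × 0.5 = 10.1 kPa.
For the ½γBN_γ term take γ' = 21.2 − 9.81 = 11.39 kN/m³ (soil below base is submerged).
q·N_q = 10.1 × 12.11 = 122.31 kPa
0.5·γ·B·N_γ·s_γ = 0.5 × 11.39 × 1.84 × 8.28 × 0.89 = 77.22 kPa
q_ult = 122.31 + 77.22 = 199.53 kPa.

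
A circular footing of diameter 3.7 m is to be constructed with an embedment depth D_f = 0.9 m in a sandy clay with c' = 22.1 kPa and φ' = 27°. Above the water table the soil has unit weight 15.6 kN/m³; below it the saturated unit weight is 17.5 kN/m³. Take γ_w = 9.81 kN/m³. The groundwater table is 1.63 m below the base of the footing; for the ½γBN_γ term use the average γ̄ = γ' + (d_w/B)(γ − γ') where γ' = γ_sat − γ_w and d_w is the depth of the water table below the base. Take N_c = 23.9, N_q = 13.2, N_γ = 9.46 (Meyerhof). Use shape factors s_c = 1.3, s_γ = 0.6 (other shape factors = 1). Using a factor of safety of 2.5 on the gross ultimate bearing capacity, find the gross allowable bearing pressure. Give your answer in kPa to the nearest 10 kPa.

q_all ≈ 400 kPa

Effective surcharge at the founding depth q = γ·D_f = 15.6 × 0.9 = 14.04 kPa.
With d_w = 1.63 m < B, γ̄ = 7.69 + (1.63/3.7) × (15.6 − 7.69) = 11.175 kN/m³.
q_ult = c·N_c·s_c + q·N_q + 0.5·γ·B·N_γ·s_γ
     = 22.1 × 23.9 × 1.3 + 14.04 × 13.2 + 0.5 × 11.175 × 3.7 × 9.46 × 0.6
     = 686.65 + 185.33 + 117.34 = 989.32 kPa.
q_all = 989.32 / 2.5 = 395.73 kPa.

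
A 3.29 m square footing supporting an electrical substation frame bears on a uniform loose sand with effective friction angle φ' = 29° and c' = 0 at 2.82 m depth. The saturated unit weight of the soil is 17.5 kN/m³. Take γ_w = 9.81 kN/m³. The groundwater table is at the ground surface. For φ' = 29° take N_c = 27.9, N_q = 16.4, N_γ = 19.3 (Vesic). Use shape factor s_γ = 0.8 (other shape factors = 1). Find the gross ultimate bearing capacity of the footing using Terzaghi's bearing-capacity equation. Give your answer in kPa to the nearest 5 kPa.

q_ult ≈ 550 kPa

Water table at ground surface, so effective unit weight γ' = 17.5 − 9.81 = 7.69 kN/m³ is used throughout; overburden q = 7.69 × 2.82 = 21.686 kPa; the same γ' applies in the ½γBN_γ term.
Surcharge term q·N_q = 21.686 × 16.4 = 355.65 kPa; self-weight term 0.5·γ·B·N_γ·s_γ = 0.5 × 7.69 × 3.29 × 19.3 × 0.8 = 195.32 kPa.
q_ult = 355.65 + 195.32 = 550.96 kPa.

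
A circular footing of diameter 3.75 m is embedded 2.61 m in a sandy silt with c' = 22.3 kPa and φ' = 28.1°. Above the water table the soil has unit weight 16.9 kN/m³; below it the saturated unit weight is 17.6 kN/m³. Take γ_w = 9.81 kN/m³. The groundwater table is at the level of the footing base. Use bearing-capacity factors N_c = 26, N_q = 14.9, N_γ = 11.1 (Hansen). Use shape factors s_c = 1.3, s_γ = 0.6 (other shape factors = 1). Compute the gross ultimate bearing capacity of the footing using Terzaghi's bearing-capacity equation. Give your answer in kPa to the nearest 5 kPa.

Overburden at base level: q = 16.9 × 2.61 = 44.109 kPa.
Below the base the soil is submerged, so the ½γBN_γ term uses γ' = 17.6 − 9.81 = 7.79 kN/m³.
Cohesion term c·N_c·s_c = 22.3 × 26 × 1.3 = 753.74 kPa; surcharge term q·N_q = 44.109 × 14.9 = 657.22 kPa; self-weight term 0.5·γ·B·N_γ·s_γ = 0.5 × 7.79 × 3.75 × 11.1 × 0.6 = 97.278 kPa.
q_ult = 753.74 + 657.22 + 97.278 = 1508.2 kPa.

q_ult ≈ 1510 kPa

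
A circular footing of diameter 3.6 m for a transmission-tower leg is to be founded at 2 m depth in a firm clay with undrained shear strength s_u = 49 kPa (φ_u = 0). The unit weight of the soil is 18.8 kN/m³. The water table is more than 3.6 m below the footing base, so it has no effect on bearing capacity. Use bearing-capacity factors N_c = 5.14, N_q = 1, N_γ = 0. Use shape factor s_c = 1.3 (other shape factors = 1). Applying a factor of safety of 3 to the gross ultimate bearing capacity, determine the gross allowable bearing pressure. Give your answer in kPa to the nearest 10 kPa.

Effective surcharge at the founding depth q = γ·D_f = 18.8 × 2 = 37.6 kPa.
q_ult = c·N_c·s_c + q·N_q
     = 49 × 5.14 × 1.3 + 37.6 × 1
     = 327.42 + 37.6 = 365.02 kPa.
q_all = q_ult / FS = 365.02 / 3 = 121.67 kPa.

q_all ≈ 120 kPa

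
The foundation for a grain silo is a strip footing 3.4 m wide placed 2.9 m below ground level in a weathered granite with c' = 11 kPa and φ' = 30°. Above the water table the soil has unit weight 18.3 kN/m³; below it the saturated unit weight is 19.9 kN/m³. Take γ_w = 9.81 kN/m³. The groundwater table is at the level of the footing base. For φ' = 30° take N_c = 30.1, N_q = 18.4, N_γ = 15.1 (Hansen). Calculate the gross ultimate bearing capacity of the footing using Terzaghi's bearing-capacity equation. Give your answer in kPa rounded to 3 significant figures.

q_ult ≈ 1570 kPa

q = γ·D_f = 18.3 × 2.9 = 53.07 kPa.
For the ½γBN_γ term take γ' = 19.9 − 9.81 = 10.09 kN/m³ (soil below base is submerged).
c·N_c = 11 × 30.1 = 331.1 kPa
q·N_q = 53.07 × 18.4 = 976.49 kPa
0.5·γ·B·N_γ = 0.5 × 10.09 × 3.4 × 15.1 = 259.01 kPa
q_ult = 331.1 + 976.49 + 259.01 = 1566.6 kPa.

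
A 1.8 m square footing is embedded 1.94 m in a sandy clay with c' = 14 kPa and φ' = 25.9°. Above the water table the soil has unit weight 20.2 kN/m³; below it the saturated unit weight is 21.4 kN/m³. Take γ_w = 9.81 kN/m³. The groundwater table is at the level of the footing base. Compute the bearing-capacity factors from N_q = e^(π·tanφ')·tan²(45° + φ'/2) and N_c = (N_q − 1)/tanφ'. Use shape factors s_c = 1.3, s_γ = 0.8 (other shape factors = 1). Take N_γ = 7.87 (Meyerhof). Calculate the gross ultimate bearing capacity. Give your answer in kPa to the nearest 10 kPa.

q_ult ≈ 930 kPa

tan25.9° = 0.4856, so N_q = e^(π×0.4856)·tan²(57.95°) = 4.597 × 2.551 = 11.73.
N_c = (11.73 − 1)/tan25.9° = 22.09.
q = γ·D_f = 20.2 × 1.94 = 39.188 kPa.
For the ½γBN_γ term take γ' = 21.4 − 9.81 = 11.59 kN/m³ (soil below base is submerged).
c·N_c·s_c = 14 × 22.094 × 1.3 = 402.12 kPa
q·N_q = 39.188 × 11.728 = 459.62 kPa
0.5·γ·B·N_γ·s_γ = 0.5 × 11.59 × 1.8 × 7.87 × 0.8 = 65.674 kPa
q_ult = 402.12 + 459.62 + 65.674 = 927.41 kPa.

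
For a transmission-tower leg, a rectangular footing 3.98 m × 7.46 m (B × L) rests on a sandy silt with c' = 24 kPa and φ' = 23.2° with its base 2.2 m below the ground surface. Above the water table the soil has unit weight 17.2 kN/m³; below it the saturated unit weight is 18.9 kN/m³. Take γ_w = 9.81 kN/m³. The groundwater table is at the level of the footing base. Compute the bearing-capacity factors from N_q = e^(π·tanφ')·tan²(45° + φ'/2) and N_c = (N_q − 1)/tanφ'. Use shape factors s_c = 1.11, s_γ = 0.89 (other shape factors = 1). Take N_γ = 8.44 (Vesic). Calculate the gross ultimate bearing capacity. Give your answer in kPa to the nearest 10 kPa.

tan23.2° = 0.4286, so N_q = e^(π×0.4286)·tan²(56.6°) = 3.844 × 2.3 = 8.84.
N_c = (8.84 − 1)/tan23.2° = 18.29.
q = γ·D_f = 17.2 × 2.2 = 37.84 kPa.
For the ½γBN_γ term take γ' = 18.9 − 9.81 = 9.09 kN/m³ (soil below base is submerged).
c·N_c·s_c = 24 × 18.294 × 1.11 = 487.37 kPa
q·N_q = 37.84 × 8.841 = 334.54 kPa
0.5·γ·B·N_γ·s_γ = 0.5 × 9.09 × 3.98 × 8.44 × 0.89 = 135.88 kPa
q_ult = 487.37 + 334.54 + 135.88 = 957.79 kPa.

q_ult ≈ 960 kPa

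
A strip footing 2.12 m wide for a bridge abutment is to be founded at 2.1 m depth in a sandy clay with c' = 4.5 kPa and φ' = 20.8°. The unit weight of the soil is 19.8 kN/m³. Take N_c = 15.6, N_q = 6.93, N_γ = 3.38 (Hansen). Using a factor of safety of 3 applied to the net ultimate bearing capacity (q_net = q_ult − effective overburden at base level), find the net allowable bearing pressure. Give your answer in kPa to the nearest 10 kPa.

Effective surcharge at the founding depth q = γ·D_f = 19.8 × 2.1 = 41.58 kPa.
q_ult = c·N_c + q·N_q + 0.5·γ·B·N_γ
     = 4.5 × 15.6 + 41.58 × 6.93 + 0.5 × 19.8 × 2.12 × 3.38
     = 70.2 + 288.15 + 70.939 = 429.29 kPa.
Net ultimate: q_net = 429.29 − 41.58 = 387.71 kPa.
q_all(net) = 387.71 / 3 = 129.24 kPa.

q_all(net) ≈ 130 kPa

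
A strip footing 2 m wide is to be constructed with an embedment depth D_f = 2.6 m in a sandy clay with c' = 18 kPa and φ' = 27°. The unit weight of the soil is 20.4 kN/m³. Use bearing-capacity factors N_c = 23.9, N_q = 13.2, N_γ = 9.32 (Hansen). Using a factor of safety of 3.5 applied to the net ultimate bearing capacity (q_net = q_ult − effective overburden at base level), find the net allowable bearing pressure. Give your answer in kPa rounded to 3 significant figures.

q_all(net) ≈ 362 kPa

Overburden at base level: q = 20.4 × 2.6 = 53.04 kPa.
Cohesion term c·N_c = 18 × 23.9 = 430.2 kPa; surcharge term q·N_q = 53.04 × 13.2 = 700.13 kPa; self-weight term 0.5·γ·B·N_γ = 0.5 × 20.4 × 2 × 9.32 = 190.13 kPa.
q_ult = 430.2 + 700.13 + 190.13 = 1320.5 kPa.
Net ultimate: q_net = 1320.5 − 53.04 = 1267.4 kPa.
q_all(net) = 1267.4 / 3.5 = 362.12 kPa.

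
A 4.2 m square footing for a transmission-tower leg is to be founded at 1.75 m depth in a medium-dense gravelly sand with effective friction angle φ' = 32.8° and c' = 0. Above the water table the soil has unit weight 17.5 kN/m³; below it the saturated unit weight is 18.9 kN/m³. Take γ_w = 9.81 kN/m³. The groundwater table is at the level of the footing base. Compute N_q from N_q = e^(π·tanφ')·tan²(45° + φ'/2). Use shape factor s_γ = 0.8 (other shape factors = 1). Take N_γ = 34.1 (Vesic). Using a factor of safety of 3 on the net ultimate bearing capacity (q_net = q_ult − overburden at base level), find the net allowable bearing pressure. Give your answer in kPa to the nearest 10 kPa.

N_q = e^(π·tan32.8°)·tan²(61.4°) = 25.48.
Effective surcharge at the founding depth q = γ·D_f = 17.5 × 1.75 = 30.625 kPa.
The water table coincides with the base, so in the self-weight term γ → γ' = 9.09 kN/m³.
q_ult = q·N_q + 0.5·γ·B·N_γ·s_γ
     = 30.625 × 25.477 + 0.5 × 9.09 × 4.2 × 34.1 × 0.8
     = 780.22 + 520.75 = 1301 kPa.
q_net = 1301 − 30.625 = 1270.3 kPa.
q_all(net) = 1270.3 / 3 = 423.45 kPa.

q_all(net) ≈ 420 kPa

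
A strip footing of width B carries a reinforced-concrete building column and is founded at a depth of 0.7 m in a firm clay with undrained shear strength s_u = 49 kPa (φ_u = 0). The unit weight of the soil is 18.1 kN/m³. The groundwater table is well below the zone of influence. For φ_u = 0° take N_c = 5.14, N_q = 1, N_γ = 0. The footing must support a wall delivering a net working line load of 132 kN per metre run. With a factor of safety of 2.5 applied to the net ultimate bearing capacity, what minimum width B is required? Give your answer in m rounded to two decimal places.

B = 1.31 m

Overburden at base level: q = 18.1 × 0.7 = 12.67 kPa.
Cohesion term c·N_c = 49 × 5.14 = 251.86 kPa; surcharge term q·N_q = 12.67 × 1 = 12.67 kPa.
q_ult = 251.86 + 12.67 = 264.53 kPa.
For φ = 0 the ½γBN_γ term vanishes, so q_ult is independent of B. q_net = 264.53 − 12.67 = 251.86 kPa; q_all(net) = 251.86/2.5 = 100.74 kPa.
Required width B = w / q_all(net) = 132 / 100.74 = 1.31 m.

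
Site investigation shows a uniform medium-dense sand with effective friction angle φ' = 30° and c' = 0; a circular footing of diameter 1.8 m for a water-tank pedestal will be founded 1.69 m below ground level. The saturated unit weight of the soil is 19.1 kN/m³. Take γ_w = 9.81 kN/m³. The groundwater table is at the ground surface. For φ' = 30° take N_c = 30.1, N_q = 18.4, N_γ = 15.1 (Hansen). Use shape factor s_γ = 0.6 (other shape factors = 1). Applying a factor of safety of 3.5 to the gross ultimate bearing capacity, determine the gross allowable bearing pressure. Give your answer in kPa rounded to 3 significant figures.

q_all ≈ 104 kPa

γ' = 19.1 − 9.81 = 9.29 kN/m³ (submerged throughout). q = 9.29 × 1.69 = 15.7 kPa; the same γ' applies in the ½γBN_γ term.
q·N_q = 15.7 × 18.4 = 288.88 kPa
0.5·γ·B·N_γ·s_γ = 0.5 × 9.29 × 1.8 × 15.1 × 0.6 = 75.751 kPa
q_ult = 288.88 + 75.751 = 364.63 kPa.
q_all = q_ult / FS = 364.63 / 3.5 = 104.18 kPa.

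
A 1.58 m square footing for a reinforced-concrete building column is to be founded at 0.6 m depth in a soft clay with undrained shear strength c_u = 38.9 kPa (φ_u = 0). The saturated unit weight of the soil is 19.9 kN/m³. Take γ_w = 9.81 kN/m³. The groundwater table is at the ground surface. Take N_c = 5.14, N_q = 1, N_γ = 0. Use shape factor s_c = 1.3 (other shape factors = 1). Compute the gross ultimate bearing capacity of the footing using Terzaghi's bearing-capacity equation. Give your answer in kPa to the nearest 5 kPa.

q_ult ≈ 265 kPa

Water table at ground surface, so effective unit weight γ' = 19.9 − 9.81 = 10.09 kN/m³ is used throughout; overburden q = 10.09 × 0.6 = 6.054 kPa.
Cohesion term c·N_c·s_c = 38.9 × 5.14 × 1.3 = 259.93 kPa; surcharge term q·N_q = 6.054 × 1 = 6.054 kPa.
q_ult = 259.93 + 6.054 = 265.98 kPa.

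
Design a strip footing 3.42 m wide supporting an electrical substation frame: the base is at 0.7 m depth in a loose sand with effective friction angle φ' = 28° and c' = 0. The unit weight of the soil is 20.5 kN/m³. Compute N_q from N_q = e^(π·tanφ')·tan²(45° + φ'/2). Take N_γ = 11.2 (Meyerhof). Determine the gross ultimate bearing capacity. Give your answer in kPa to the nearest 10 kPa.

q_ult ≈ 600 kPa

tan28° = 0.5317, so N_q = e^(π×0.5317)·tan²(59°) = 5.314 × 2.77 = 14.72.
Effective surcharge at the founding depth q = γ·D_f = 20.5 × 0.7 = 14.35 kPa.
q_ult = q·N_q + 0.5·γ·B·N_γ
     = 14.35 × 14.72 + 0.5 × 20.5 × 3.42 × 11.2
     = 211.23 + 392.62 = 603.85 kPa.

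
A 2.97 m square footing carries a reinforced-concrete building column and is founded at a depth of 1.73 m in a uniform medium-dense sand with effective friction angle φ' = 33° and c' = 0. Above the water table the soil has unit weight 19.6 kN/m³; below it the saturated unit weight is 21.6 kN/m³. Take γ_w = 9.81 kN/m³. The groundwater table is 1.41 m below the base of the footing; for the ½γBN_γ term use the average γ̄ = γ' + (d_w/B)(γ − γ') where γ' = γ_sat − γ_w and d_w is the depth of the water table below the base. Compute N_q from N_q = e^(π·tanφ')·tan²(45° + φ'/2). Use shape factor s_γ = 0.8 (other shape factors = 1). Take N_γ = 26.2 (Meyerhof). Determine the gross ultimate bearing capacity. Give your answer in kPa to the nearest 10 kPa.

tan33° = 0.6494, so N_q = e^(π×0.6494)·tan²(61.5°) = 7.692 × 3.392 = 26.09.
Effective surcharge at the founding depth q = γ·D_f = 19.6 × 1.73 = 33.908 kPa.
With d_w = 1.41 m < B, γ̄ = 11.79 + (1.41/2.97) × (19.6 − 11.79) = 15.498 kN/m³.
q_ult = q·N_q + 0.5·γ·B·N_γ·s_γ
     = 33.908 × 26.092 + 0.5 × 15.498 × 2.97 × 26.2 × 0.8
     = 884.73 + 482.38 = 1367.1 kPa.

q_ult ≈ 1370 kPa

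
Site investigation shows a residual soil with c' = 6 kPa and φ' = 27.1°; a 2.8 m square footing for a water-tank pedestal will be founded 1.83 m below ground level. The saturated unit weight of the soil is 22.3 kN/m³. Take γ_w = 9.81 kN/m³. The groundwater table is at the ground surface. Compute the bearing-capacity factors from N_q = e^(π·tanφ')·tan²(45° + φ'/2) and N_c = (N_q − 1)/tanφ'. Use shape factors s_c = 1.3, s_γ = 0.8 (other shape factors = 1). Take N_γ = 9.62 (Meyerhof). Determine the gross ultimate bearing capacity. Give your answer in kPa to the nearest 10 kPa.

tan27.1° = 0.5117, so N_q = e^(π×0.5117)·tan²(58.55°) = 4.991 × 2.673 = 13.34.
N_c = (13.34 − 1)/tan27.1° = 24.12.
Water table at ground surface, so effective unit weight γ' = 22.3 − 9.81 = 12.49 kN/m³ is used throughout; overburden q = 12.49 × 1.83 = 22.857 kPa; the same γ' applies in the ½γBN_γ term.
Cohesion term c·N_c·s_c = 6 × 24.12 × 1.3 = 188.14 kPa; surcharge term q·N_q = 22.857 × 13.343 = 304.97 kPa; self-weight term 0.5·γ·B·N_γ·s_γ = 0.5 × 12.49 × 2.8 × 9.62 × 0.8 = 134.57 kPa.
q_ult = 188.14 + 304.97 + 134.57 = 627.68 kPa.

q_ult ≈ 630 kPa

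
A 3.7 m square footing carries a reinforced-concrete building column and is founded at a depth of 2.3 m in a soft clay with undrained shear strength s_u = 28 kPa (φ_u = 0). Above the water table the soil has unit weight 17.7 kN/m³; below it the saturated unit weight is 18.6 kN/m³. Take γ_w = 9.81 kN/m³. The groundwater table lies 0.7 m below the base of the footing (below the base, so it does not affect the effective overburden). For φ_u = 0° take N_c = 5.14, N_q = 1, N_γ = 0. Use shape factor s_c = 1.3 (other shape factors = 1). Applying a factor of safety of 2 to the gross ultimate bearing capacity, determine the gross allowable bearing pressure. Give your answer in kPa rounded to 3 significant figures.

q_all ≈ 114 kPa

Effective surcharge at the founding depth q = γ·D_f = 17.7 × 2.3 = 40.71 kPa.
q_ult = c·N_c·s_c + q·N_q
     = 28 × 5.14 × 1.3 + 40.71 × 1
     = 187.1 + 40.71 = 227.81 kPa.
q_all = q_ult / FS = 227.81 / 2 = 113.9 kPa.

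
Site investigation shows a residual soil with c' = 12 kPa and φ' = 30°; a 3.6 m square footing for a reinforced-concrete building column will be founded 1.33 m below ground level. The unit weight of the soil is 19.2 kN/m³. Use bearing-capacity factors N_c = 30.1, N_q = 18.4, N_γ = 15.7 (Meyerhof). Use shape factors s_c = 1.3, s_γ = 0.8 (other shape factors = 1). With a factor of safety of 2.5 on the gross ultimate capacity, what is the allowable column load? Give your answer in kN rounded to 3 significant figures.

q = γ·D_f = 19.2 × 1.33 = 25.536 kPa.
c·N_c·s_c = 12 × 30.1 × 1.3 = 469.56 kPa
q·N_q = 25.536 × 18.4 = 469.86 kPa
0.5·γ·B·N_γ·s_γ = 0.5 × 19.2 × 3.6 × 15.7 × 0.8 = 434.07 kPa
q_ult = 469.56 + 469.86 + 434.07 = 1373.5 kPa.
Gross allowable pressure q_all = 1373.5 / 2.5 = 549.4 kPa.
Footing area = 12.96 m², so allowable column load = 549.4 × 12.96 = 7120.2 kN.

P_all ≈ 7120 kN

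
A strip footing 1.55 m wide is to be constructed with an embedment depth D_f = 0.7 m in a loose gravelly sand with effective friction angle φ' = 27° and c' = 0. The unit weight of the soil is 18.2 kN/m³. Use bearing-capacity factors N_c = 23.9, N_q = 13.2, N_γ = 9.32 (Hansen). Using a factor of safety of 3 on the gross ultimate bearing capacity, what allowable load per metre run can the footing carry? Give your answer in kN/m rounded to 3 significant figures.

≈ 155 kN/m

Effective surcharge at the founding depth q = γ·D_f = 18.2 × 0.7 = 12.74 kPa.
q_ult = q·N_q + 0.5·γ·B·N_γ
     = 12.74 × 13.2 + 0.5 × 18.2 × 1.55 × 9.32
     = 168.17 + 131.46 = 299.63 kPa.
Gross allowable pressure q_all = 299.63 / 3 = 99.876 kPa.
Allowable wall load = q_all × B = 99.876 × 1.55 = 154.81 kN per metre run.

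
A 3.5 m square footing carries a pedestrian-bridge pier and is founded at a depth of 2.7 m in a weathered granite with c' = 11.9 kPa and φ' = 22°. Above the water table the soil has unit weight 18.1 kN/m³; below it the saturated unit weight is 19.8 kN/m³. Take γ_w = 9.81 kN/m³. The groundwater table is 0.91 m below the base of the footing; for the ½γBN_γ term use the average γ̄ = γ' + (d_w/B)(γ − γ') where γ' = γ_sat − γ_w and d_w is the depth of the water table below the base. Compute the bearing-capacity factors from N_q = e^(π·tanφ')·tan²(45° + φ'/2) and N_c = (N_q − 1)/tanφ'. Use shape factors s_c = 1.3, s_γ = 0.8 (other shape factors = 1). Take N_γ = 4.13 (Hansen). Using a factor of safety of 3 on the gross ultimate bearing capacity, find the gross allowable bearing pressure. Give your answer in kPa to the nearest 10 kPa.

q_all ≈ 240 kPa

N_q = e^(π·tan22°)·tan²(56°) = 7.82; N_c = (N_q − 1)/tanφ' = 16.88.
q = γ·D_f = 18.1 × 2.7 = 48.87 kPa.
γ' = 9.99 kN/m³; averaging over the depth B below the base, γ̄ = γ' + (d_w/B)(γ − γ') = 12.099 kN/m³.
c·N_c·s_c = 11.9 × 16.883 × 1.3 = 261.18 kPa
q·N_q = 48.87 × 7.8211 = 382.22 kPa
0.5·γ·B·N_γ·s_γ = 0.5 × 12.099 × 3.5 × 4.13 × 0.8 = 69.954 kPa
q_ult = 261.18 + 382.22 + 69.954 = 713.35 kPa.
q_all = 713.35 / 3 = 237.78 kPa.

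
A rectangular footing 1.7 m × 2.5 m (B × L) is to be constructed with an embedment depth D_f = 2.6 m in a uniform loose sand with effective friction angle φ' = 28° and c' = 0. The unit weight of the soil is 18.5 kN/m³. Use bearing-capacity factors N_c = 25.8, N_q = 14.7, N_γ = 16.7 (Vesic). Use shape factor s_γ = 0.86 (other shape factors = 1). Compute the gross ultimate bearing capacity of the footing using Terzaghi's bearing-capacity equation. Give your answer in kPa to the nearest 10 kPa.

q = γ·D_f = 18.5 × 2.6 = 48.1 kPa.
q·N_q = 48.1 × 14.7 = 707.07 kPa
0.5·γ·B·N_γ·s_γ = 0.5 × 18.5 × 1.7 × 16.7 × 0.86 = 225.84 kPa
q_ult = 707.07 + 225.84 = 932.91 kPa.

q_ult ≈ 930 kPa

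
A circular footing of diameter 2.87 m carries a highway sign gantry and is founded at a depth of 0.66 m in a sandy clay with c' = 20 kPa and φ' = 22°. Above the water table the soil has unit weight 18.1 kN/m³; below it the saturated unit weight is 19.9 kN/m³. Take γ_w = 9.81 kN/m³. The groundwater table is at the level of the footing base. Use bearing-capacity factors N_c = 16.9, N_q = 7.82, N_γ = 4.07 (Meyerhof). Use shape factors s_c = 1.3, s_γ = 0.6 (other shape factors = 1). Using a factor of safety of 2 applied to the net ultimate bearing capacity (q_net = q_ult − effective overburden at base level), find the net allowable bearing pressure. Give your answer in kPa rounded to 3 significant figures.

q = γ·D_f = 18.1 × 0.66 = 11.946 kPa.
For the ½γBN_γ term take γ' = 19.9 − 9.81 = 10.09 kN/m³ (soil below base is submerged).
c·N_c·s_c = 20 × 16.9 × 1.3 = 439.4 kPa
q·N_q = 11.946 × 7.82 = 93.418 kPa
0.5·γ·B·N_γ·s_γ = 0.5 × 10.09 × 2.87 × 4.07 × 0.6 = 35.358 kPa
q_ult = 439.4 + 93.418 + 35.358 = 568.18 kPa.
Net ultimate: q_net = 568.18 − 11.946 = 556.23 kPa.
q_all(net) = 556.23 / 2 = 278.11 kPa.

q_all(net) ≈ 278 kPa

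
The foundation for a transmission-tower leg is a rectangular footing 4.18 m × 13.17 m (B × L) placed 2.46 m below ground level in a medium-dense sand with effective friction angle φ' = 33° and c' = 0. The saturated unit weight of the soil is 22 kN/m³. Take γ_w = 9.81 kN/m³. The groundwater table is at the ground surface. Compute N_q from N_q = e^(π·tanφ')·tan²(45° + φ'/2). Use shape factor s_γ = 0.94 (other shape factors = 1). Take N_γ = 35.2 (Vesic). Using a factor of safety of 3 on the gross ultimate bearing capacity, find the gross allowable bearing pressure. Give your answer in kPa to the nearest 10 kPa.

N_q = e^(π·tan33°)·tan²(61.5°) = 26.09.
γ' = 22 − 9.81 = 12.19 kN/m³ (submerged throughout). q = 12.19 × 2.46 = 29.987 kPa; the same γ' applies in the ½γBN_γ term.
q·N_q = 29.987 × 26.092 = 782.43 kPa
0.5·γ·B·N_γ·s_γ = 0.5 × 12.19 × 4.18 × 35.2 × 0.94 = 842.99 kPa
q_ult = 782.43 + 842.99 = 1625.4 kPa.
q_all = 1625.4 / 3 = 541.81 kPa.

q_all ≈ 540 kPa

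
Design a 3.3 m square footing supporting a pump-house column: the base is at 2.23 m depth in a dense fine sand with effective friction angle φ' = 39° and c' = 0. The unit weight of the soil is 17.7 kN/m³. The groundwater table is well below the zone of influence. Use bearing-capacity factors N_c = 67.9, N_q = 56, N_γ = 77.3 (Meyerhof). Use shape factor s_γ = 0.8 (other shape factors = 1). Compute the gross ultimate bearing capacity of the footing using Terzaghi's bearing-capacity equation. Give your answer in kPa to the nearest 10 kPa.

q_ult ≈ 4020 kPa

Overburden at base level: q = 17.7 × 2.23 = 39.471 kPa.
Surcharge term q·N_q = 39.471 × 56 = 2210.4 kPa; self-weight term 0.5·γ·B·N_γ·s_γ = 0.5 × 17.7 × 3.3 × 77.3 × 0.8 = 1806 kPa.
q_ult = 2210.4 + 1806 = 4016.4 kPa.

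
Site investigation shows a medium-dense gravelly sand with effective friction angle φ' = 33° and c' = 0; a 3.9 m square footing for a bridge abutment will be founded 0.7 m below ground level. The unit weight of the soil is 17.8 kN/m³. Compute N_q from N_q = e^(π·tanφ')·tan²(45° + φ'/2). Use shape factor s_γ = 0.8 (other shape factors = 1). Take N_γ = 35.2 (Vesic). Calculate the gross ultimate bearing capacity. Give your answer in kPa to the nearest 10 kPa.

tan33° = 0.6494, so N_q = e^(π×0.6494)·tan²(61.5°) = 7.692 × 3.392 = 26.09.
Overburden at base level: q = 17.8 × 0.7 = 12.46 kPa.
Surcharge term q·N_q = 12.46 × 26.092 = 325.11 kPa; self-weight term 0.5·γ·B·N_γ·s_γ = 0.5 × 17.8 × 3.9 × 35.2 × 0.8 = 977.43 kPa.
q_ult = 325.11 + 977.43 = 1302.5 kPa.

q_ult ≈ 1300 kPa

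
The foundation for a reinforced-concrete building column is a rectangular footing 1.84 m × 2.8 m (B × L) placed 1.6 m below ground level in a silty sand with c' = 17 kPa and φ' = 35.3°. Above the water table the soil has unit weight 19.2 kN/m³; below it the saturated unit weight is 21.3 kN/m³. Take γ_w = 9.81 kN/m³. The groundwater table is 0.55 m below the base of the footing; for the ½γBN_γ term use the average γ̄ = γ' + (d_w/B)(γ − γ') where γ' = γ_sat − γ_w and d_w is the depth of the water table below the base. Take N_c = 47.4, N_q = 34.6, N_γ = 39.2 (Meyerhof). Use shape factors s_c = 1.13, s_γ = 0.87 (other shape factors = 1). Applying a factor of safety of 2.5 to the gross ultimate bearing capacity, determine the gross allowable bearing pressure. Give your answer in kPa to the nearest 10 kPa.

Effective surcharge at the founding depth q = γ·D_f = 19.2 × 1.6 = 30.72 kPa.
With d_w = 0.55 m < B, γ̄ = 11.49 + (0.55/1.84) × (19.2 − 11.49) = 13.795 kN/m³.
q_ult = c·N_c·s_c + q·N_q + 0.5·γ·B·N_γ·s_γ
     = 17 × 47.4 × 1.13 + 30.72 × 34.6 + 0.5 × 13.795 × 1.84 × 39.2 × 0.87
     = 910.55 + 1062.9 + 432.82 = 2406.3 kPa.
q_all = q_ult / FS = 2406.3 / 2.5 = 962.51 kPa.

q_all ≈ 960 kPa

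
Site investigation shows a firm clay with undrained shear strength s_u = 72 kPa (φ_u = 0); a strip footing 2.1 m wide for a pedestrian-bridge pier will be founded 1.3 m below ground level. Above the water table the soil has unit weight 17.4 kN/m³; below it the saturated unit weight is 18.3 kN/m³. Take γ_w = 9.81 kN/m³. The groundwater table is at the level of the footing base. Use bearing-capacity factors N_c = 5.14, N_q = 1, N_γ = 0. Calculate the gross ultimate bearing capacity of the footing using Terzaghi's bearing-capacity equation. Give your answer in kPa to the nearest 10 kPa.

Overburden at base level: q = 17.4 × 1.3 = 22.62 kPa.
Cohesion term c·N_c = 72 × 5.14 = 370.08 kPa; surcharge term q·N_q = 22.62 × 1 = 22.62 kPa.
q_ult = 370.08 + 22.62 = 392.7 kPa.

q_ult ≈ 390 kPa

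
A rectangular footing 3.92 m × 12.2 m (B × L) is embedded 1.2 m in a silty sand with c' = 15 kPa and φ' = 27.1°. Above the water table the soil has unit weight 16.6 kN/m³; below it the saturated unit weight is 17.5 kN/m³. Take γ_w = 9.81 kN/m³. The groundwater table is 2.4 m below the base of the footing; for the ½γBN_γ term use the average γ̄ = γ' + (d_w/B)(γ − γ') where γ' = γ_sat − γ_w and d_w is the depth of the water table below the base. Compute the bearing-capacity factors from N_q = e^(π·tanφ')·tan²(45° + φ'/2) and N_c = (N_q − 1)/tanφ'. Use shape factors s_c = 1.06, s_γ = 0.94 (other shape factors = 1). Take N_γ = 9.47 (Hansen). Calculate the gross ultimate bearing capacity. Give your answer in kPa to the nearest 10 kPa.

q_ult ≈ 880 kPa

tan27.1° = 0.5117, so N_q = e^(π×0.5117)·tan²(58.55°) = 4.991 × 2.673 = 13.34.
N_c = (13.34 − 1)/tan27.1° = 24.12.
Effective surcharge at the founding depth q = γ·D_f = 16.6 × 1.2 = 19.92 kPa.
With d_w = 2.4 m < B, γ̄ = 7.69 + (2.4/3.92) × (16.6 − 7.69) = 13.145 kN/m³.
q_ult = c·N_c·s_c + q·N_q + 0.5·γ·B·N_γ·s_γ
     = 15 × 24.12 × 1.06 + 19.92 × 13.343 + 0.5 × 13.145 × 3.92 × 9.47 × 0.94
     = 383.51 + 265.79 + 229.35 = 878.65 kPa.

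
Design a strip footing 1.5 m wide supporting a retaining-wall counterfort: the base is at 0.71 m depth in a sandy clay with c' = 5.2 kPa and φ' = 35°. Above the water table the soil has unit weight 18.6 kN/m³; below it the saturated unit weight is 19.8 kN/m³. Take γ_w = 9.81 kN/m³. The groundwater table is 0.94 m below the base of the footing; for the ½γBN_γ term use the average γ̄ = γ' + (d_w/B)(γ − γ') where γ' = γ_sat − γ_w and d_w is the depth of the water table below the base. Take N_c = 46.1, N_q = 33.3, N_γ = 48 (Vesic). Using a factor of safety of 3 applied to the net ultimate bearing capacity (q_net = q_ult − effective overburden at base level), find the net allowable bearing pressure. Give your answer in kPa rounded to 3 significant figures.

q_all(net) ≈ 407 kPa

q = γ·D_f = 18.6 × 0.71 = 13.206 kPa.
γ' = 9.99 kN/m³; averaging over the depth B below the base, γ̄ = γ' + (d_w/B)(γ − γ') = 15.386 kN/m³.
c·N_c = 5.2 × 46.1 = 239.72 kPa
q·N_q = 13.206 × 33.3 = 439.76 kPa
0.5·γ·B·N_γ = 0.5 × 15.386 × 1.5 × 48 = 553.88 kPa
q_ult = 239.72 + 439.76 + 553.88 = 1233.4 kPa.
Net ultimate: q_net = 1233.4 − 13.206 = 1220.2 kPa.
q_all(net) = 1220.2 / 3 = 406.72 kPa.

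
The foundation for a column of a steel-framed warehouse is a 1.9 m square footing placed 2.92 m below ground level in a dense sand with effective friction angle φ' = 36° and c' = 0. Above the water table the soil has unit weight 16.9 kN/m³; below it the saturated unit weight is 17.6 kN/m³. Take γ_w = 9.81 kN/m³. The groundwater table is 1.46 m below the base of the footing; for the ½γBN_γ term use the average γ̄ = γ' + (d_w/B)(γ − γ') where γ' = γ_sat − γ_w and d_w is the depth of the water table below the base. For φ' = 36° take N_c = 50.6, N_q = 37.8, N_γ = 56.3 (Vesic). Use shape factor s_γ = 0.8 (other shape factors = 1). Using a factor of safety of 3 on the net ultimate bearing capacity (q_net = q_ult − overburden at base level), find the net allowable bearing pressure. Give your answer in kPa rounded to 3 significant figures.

Effective surcharge at the founding depth q = γ·D_f = 16.9 × 2.92 = 49.348 kPa.
With d_w = 1.46 m < B, γ̄ = 7.79 + (1.46/1.9) × (16.9 − 7.79) = 14.79 kN/m³.
q_ult = q·N_q + 0.5·γ·B·N_γ·s_γ
     = 49.348 × 37.8 + 0.5 × 14.79 × 1.9 × 56.3 × 0.8
     = 1865.4 + 632.85 = 2498.2 kPa.
q_net = 2498.2 − 49.348 = 2448.9 kPa.
q_all(net) = 2448.9 / 3 = 816.28 kPa.

q_all(net) ≈ 816 kPa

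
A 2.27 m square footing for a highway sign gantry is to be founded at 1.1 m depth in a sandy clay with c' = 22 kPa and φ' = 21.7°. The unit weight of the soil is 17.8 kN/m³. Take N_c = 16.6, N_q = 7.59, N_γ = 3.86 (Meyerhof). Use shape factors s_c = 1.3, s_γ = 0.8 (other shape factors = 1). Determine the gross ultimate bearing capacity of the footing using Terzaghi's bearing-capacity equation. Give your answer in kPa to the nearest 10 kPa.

q_ult ≈ 690 kPa

q = γ·D_f = 17.8 × 1.1 = 19.58 kPa.
c·N_c·s_c = 22 × 16.6 × 1.3 = 474.76 kPa
q·N_q = 19.58 × 7.59 = 148.61 kPa
0.5·γ·B·N_γ·s_γ = 0.5 × 17.8 × 2.27 × 3.86 × 0.8 = 62.387 kPa
q_ult = 474.76 + 148.61 + 62.387 = 685.76 kPa.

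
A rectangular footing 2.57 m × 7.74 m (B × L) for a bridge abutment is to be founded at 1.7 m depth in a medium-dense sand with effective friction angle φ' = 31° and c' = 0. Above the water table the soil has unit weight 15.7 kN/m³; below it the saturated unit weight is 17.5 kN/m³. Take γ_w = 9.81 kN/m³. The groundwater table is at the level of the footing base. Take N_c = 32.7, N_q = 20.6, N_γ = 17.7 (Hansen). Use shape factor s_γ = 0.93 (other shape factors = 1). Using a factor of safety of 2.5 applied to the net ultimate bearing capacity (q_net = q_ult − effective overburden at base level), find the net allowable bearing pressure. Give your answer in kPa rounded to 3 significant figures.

q_all(net) ≈ 274 kPa

q = γ·D_f = 15.7 × 1.7 = 26.69 kPa.
For the ½γBN_γ term take γ' = 17.5 − 9.81 = 7.69 kN/m³ (soil below base is submerged).
q·N_q = 26.69 × 20.6 = 549.81 kPa
0.5·γ·B·N_γ·s_γ = 0.5 × 7.69 × 2.57 × 17.7 × 0.93 = 162.66 kPa
q_ult = 549.81 + 162.66 = 712.48 kPa.
Net ultimate: q_net = 712.48 − 26.69 = 685.79 kPa.
q_all(net) = 685.79 / 2.5 = 274.31 kPa.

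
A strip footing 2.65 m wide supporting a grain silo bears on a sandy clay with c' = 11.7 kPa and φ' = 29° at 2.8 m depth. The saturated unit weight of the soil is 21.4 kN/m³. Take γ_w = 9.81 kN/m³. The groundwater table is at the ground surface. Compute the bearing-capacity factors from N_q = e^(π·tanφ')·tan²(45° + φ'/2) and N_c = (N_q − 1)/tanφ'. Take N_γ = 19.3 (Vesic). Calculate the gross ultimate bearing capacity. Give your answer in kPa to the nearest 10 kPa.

tan29° = 0.5543, so N_q = e^(π×0.5543)·tan²(59.5°) = 5.705 × 2.882 = 16.44.
N_c = (16.44 − 1)/tan29° = 27.86.
γ' = 21.4 − 9.81 = 11.59 kN/m³ (submerged throughout). q = 11.59 × 2.8 = 32.452 kPa; the same γ' applies in the ½γBN_γ term.
c·N_c = 11.7 × 27.86 = 325.97 kPa
q·N_q = 32.452 × 16.443 = 533.62 kPa
0.5·γ·B·N_γ = 0.5 × 11.59 × 2.65 × 19.3 = 296.39 kPa
q_ult = 325.97 + 533.62 + 296.39 = 1156 kPa.

q_ult ≈ 1160 kPa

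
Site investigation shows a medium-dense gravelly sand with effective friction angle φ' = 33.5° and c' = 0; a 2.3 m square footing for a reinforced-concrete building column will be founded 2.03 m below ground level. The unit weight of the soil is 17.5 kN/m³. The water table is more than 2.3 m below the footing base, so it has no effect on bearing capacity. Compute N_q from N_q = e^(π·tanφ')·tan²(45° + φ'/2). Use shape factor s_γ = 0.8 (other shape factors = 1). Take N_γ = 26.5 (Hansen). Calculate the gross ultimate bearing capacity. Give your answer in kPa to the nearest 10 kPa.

q_ult ≈ 1410 kPa

tan33.5° = 0.6619, so N_q = e^(π×0.6619)·tan²(61.75°) = 7.999 × 3.464 = 27.71.
q = γ·D_f = 17.5 × 2.03 = 35.525 kPa.
q·N_q = 35.525 × 27.707 = 984.31 kPa
0.5·γ·B·N_γ·s_γ = 0.5 × 17.5 × 2.3 × 26.5 × 0.8 = 426.65 kPa
q_ult = 984.31 + 426.65 = 1411 kPa.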